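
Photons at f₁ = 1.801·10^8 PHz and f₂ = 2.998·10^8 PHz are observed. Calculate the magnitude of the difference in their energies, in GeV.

0.495 GeV

Using E = hf: E₁ = 1.1934·10^-10 J, E₂ = 1.9865·10^-10 J.
|ΔE| = |1.1934·10^-10 − 1.9865·10^-10| = 7.93·10^-11 J = 0.495 GeV.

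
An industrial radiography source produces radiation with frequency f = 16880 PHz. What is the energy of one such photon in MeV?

0.0698 MeV

Use h = 6.62607015 × 10^-34 J·s, 1 eV = 1.602176634 × 10^-19 J.
In SI units: f = 16880 PHz = 1.688 × 10^19 Hz.
For a photon E = hf, so E = 1.118 × 10^-14 J.
Converting to MeV: E = 0.06981 MeV ≈ 0.0698 MeV.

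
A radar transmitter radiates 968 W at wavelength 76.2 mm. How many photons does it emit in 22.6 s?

8.39e27 photons

Total energy: E_total = P·t = 968 × 22.6 = 21880 J.
Per-photon energy: E = 2.607e-24 J.
N = E_total / E_photon = 8.39e27.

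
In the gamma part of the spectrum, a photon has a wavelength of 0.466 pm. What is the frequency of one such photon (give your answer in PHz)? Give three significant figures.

Take c = 2.99792458e8 m/s.
Convert to SI: λ = 0.466 pm = 4.66e-13 m.
Since f = c/λ for a photon, f = 6.433e20 Hz.
Converting to PHz: f = 643300 PHz ≈ 6.43e5 PHz.

6.43e5 PHz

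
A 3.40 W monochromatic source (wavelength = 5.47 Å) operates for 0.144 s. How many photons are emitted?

Total energy: E_total = P·t = 3.40 × 0.144 = 0.4896 J.
Per-photon energy: E = 3.632·10^-16 J.
N = E_total / E_photon = 1.35·10^15.

1.35·10^15 photons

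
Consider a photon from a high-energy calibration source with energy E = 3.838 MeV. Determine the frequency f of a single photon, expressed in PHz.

Convert to SI: E = 3.838 MeV = 6.1492 × 10^-13 J.
The photon relation is f = E/h, giving f = 9.280 × 10^20 Hz.
Converting to PHz: f = 928000 PHz ≈ 9.28 × 10^5 PHz.

9.28 × 10^5 PHz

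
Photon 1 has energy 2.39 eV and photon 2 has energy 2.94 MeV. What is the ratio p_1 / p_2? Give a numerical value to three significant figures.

p_1 = 1.277e-27 kg·m/s (from energy = 2.39 eV, via p = E/c).
p_2 = 1.571e-21 kg·m/s (from energy = 2.94 MeV, via p = E/c).
Ratio = 1.277e-27 / 1.571e-21 = 8.13e-7.

8.13e-7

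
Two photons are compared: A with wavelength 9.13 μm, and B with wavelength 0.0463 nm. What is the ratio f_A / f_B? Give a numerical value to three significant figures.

5.07 × 10^-6

f_A = 3.284 × 10^13 Hz (from wavelength = 9.13 μm, via f = c/λ).
f_B = 6.475 × 10^18 Hz (from wavelength = 0.0463 nm, via f = c/λ).
Ratio = 3.284 × 10^13 / 6.475 × 10^18 = 5.07 × 10^-6.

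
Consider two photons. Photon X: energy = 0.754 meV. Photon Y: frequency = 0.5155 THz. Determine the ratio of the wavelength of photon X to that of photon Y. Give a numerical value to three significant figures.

λ_X = 0.001644 m (from energy = 0.754 meV, via λ = hc/E).
λ_Y = 5.816 × 10^-4 m (from frequency = 0.5155 THz, via λ = c/f).
Ratio = 0.001644 / 5.816 × 10^-4 = 2.83.

2.83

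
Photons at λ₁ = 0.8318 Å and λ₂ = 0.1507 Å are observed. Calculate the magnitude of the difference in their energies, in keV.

67.4 keV

Using E = hc/λ: E₁ = 2.3881e-15 J, E₂ = 1.3181e-14 J.
|ΔE| = |2.3881e-15 − 1.3181e-14| = 1.08e-14 J = 67.4 keV.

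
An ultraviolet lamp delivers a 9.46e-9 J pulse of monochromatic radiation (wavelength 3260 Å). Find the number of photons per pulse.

1.55e10 photons

Per-photon energy: E = 6.093e-19 J (from wavelength = 3260 Å).
N = E_total / E_photon = 9.46e-9 J / 6.093e-19 J = 1.55e10.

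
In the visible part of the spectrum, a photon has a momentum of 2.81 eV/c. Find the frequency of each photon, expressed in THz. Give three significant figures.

679 THz

First convert: p = 2.81 eV/c = 1.5017 × 10^-27 kg·m/s.
For a photon f = pc/h, so f = 6.795 × 10^14 Hz.
Converting to THz: f = 679.5 THz ≈ 679 THz.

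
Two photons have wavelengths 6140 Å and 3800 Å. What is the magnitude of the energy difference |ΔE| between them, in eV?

1.24 eV

Using E = hc/λ: E₁ = 3.2353 × 10^-19 J, E₂ = 5.2275 × 10^-19 J.
|ΔE| = |3.2353 × 10^-19 − 5.2275 × 10^-19| = 1.99 × 10^-19 J = 1.24 eV.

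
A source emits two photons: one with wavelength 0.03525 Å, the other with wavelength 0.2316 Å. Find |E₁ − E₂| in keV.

Using E = hc/λ: E₁ = 5.6353 × 10^-14 J, E₂ = 8.5771 × 10^-15 J.
|ΔE| = |5.6353 × 10^-14 − 8.5771 × 10^-15| = 4.78 × 10^-14 J = 298 keV.

298 keV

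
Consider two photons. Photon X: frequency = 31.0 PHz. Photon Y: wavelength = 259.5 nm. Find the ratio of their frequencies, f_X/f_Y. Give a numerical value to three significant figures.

f_X = 3.100e16 Hz (from frequency = 31.0 PHz, via f given directly).
f_Y = 1.155e15 Hz (from wavelength = 259.5 nm, via f = c/λ).
Ratio = 3.100e16 / 1.155e15 = 26.8.

26.8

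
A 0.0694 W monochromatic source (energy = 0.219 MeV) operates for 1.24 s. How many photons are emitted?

Total energy: E_total = P·t = 0.0694 × 1.24 = 0.08606 J.
Per-photon energy: E = 3.509e-14 J.
N = E_total / E_photon = 2.45e12.

2.45e12 photons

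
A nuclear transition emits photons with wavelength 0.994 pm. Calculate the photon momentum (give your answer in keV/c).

1250 keV/c

Take h = 6.62607015 × 10^-34 J·s, c = 2.99792458 × 10^8 m/s, 1 eV = 1.602176634 × 10^-19 J.
Convert to SI: λ = 0.994 pm = 9.94 × 10^-13 m.
For a photon p = h/λ, so p = 6.666 × 10^-22 kg·m/s.
Converting to keV/c: p = 1247 keV/c ≈ 1250 keV/c.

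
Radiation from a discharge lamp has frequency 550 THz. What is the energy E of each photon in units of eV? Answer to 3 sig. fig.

Use h = 6.62607015 × 10^-34 J·s, 1 eV = 1.602176634 × 10^-19 J.
Convert to SI: f = 550 THz = 5.5 × 10^14 Hz.
The photon relation is E = hf, giving E = 3.644 × 10^-19 J.
Converting to eV: E = 2.275 eV ≈ 2.27 eV.

2.27 eV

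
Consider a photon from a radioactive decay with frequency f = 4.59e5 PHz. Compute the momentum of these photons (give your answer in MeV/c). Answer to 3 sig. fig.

1.90 MeV/c

Use h = 6.62607015e-34 J·s, c = 2.99792458e8 m/s, 1 eV = 1.602176634e-19 J.
First convert: f = 4.59e5 PHz = 4.59e20 Hz.
Since p = hf/c for a photon, p = 1.014e-21 kg·m/s.
Converting to MeV/c: p = 1.898 MeV/c ≈ 1.90 MeV/c.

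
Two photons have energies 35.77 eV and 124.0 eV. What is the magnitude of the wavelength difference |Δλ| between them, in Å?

247 Å

Using λ = hc/E: λ₁ = 3.4662e-8 m, λ₂ = 9.9987e-9 m.
|Δλ| = |3.4662e-8 − 9.9987e-9| = 2.47e-8 m = 247 Å.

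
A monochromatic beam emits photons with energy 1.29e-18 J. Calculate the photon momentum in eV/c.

8.05 eV/c

Use c = 2.99792458e8 m/s, 1 eV = 1.602176634e-19 J.
Apply p = E/c: p = 4.303e-27 kg·m/s.
Converting to eV/c: p = 8.052 eV/c ≈ 8.05 eV/c.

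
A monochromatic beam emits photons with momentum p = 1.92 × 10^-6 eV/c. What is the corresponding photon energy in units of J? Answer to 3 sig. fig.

3.08 × 10^-25 J

First convert: p = 1.92 × 10^-6 eV/c = 1.0261 × 10^-33 kg·m/s.
Apply E = pc: E = 3.076 × 10^-25 J.
So E ≈ 3.08 × 10^-25 J.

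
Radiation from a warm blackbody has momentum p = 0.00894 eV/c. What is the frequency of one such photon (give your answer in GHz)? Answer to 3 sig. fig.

2160 GHz

In SI units: p = 0.00894 eV/c = 4.7778 × 10^-30 kg·m/s.
Since f = pc/h for a photon, f = 2.162 × 10^12 Hz.
Converting to GHz: f = 2162 GHz ≈ 2160 GHz.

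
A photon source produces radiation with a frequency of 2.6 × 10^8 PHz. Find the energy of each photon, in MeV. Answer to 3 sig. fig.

In SI units: f = 2.6 × 10^8 PHz = 2.6 × 10^23 Hz.
For a photon E = hf, so E = 1.723 × 10^-10 J.
Converting to MeV: E = 1075 MeV ≈ 1080 MeV.

1080 MeV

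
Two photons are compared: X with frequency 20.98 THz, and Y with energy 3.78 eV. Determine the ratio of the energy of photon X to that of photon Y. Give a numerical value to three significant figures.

0.0230

E_X = 1.390·10^-20 J (from frequency = 20.98 THz, via E = hf).
E_Y = 6.056·10^-19 J (from energy = 3.78 eV, via E given directly).
Ratio = 1.390·10^-20 / 6.056·10^-19 = 0.0230.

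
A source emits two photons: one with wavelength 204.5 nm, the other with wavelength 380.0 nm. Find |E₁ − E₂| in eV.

2.80 eV

Using E = hc/λ: E₁ = 9.7137e-19 J, E₂ = 5.2275e-19 J.
|ΔE| = |9.7137e-19 − 5.2275e-19| = 4.49e-19 J = 2.80 eV.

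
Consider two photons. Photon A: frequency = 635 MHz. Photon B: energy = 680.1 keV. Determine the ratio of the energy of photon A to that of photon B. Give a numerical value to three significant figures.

E_A = 4.208e-25 J (from frequency = 635 MHz, via E = hf).
E_B = 1.090e-13 J (from energy = 680.1 keV, via E given directly).
Ratio = 4.208e-25 / 1.090e-13 = 3.86e-12.

3.86e-12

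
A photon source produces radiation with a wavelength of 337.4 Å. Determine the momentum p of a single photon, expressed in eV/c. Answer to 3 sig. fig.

36.7 eV/c

In SI units: λ = 337.4 Å = 3.374e-8 m.
The photon relation is p = h/λ, giving p = 1.964e-26 kg·m/s.
Converting to eV/c: p = 36.75 eV/c ≈ 36.7 eV/c.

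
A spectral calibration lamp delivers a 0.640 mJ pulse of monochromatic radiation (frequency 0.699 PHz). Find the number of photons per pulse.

1.38 × 10^15 photons

Per-photon energy: E = 4.632 × 10^-19 J (from frequency = 0.699 PHz).
N = E_total / E_photon = 6.40 × 10^-4 J / 4.632 × 10^-19 J = 1.38 × 10^15.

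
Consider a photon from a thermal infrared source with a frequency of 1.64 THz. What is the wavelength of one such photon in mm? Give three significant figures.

0.183 mm

Convert to SI: f = 1.64 THz = 1.64e12 Hz.
Since λ = c/f for a photon, λ = 1.828e-4 m.
Converting to mm: λ = 0.1828 mm ≈ 0.183 mm.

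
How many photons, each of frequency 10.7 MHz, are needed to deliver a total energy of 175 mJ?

2.47 × 10^25 photons

Per-photon energy: E = 7.090 × 10^-27 J (from frequency = 10.7 MHz).
N = E_total / E_photon = 0.175 J / 7.090 × 10^-27 J = 2.47 × 10^25.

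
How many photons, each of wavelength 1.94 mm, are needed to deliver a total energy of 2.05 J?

Per-photon energy: E = 1.024e-22 J (from wavelength = 1.94 mm).
N = E_total / E_photon = 2.05 J / 1.024e-22 J = 2.00e22.

2.00e22 photons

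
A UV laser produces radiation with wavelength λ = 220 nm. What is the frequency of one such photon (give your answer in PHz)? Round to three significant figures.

Use c = 2.99792458 × 10^8 m/s.
Convert to SI: λ = 220 nm = 2.2 × 10^-7 m.
The photon relation is f = c/λ, giving f = 1.363 × 10^15 Hz.
Converting to PHz: f = 1.363 PHz ≈ 1.36 PHz.

1.36 PHz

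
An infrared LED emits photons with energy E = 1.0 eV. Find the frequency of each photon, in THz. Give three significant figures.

242 THz

First convert: E = 1.0 eV = 1.6022e-19 J.
The photon relation is f = E/h, giving f = 2.418e14 Hz.
Converting to THz: f = 241.8 THz ≈ 242 THz.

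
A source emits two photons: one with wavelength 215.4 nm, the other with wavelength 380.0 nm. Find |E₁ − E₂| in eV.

2.49 eV

Using E = hc/λ: E₁ = 9.2221e-19 J, E₂ = 5.2275e-19 J.
|ΔE| = |9.2221e-19 − 5.2275e-19| = 3.99e-19 J = 2.49 eV.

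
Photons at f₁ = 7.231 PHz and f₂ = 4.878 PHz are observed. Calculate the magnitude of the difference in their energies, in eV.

9.73 eV

Using E = hf: E₁ = 4.7913e-18 J, E₂ = 3.2322e-18 J.
|ΔE| = |4.7913e-18 − 3.2322e-18| = 1.56e-18 J = 9.73 eV.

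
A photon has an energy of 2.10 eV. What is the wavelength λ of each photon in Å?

5900 Å

(h = 6.62607015e-34 J·s, c = 2.99792458e8 m/s, 1 eV = 1.602176634e-19 J.)
Convert to SI: E = 2.10 eV = 3.3646e-19 J.
Since λ = hc/E for a photon, λ = 5.904e-7 m.
Converting to Å: λ = 5904 Å ≈ 5900 Å.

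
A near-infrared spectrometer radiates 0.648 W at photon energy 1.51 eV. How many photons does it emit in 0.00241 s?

6.46 × 10^15 photons

Total energy: E_total = P·t = 0.648 × 0.00241 = 0.001562 J.
Per-photon energy: E = 2.419 × 10^-19 J.
N = E_total / E_photon = 6.46 × 10^15.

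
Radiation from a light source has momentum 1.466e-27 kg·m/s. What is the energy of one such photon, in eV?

2.74 eV

The photon relation is E = pc, giving E = 4.395e-19 J.
Converting to eV: E = 2.743 eV ≈ 2.74 eV.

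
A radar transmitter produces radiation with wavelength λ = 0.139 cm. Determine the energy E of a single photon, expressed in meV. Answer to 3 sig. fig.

0.892 meV

Take h = 6.62607015 × 10^-34 J·s, c = 2.99792458 × 10^8 m/s, 1 eV = 1.602176634 × 10^-19 J.
First convert: λ = 0.139 cm = 0.00139 m.
For a photon E = hc/λ, so E = 1.429 × 10^-22 J.
Converting to meV: E = 0.8920 meV ≈ 0.892 meV.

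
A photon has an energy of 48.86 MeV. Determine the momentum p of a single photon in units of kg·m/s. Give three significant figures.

2.61 × 10^-20 kg·m/s

In SI units: E = 48.86 MeV = 7.8282 × 10^-12 J.
The photon relation is p = E/c, giving p = 2.611 × 10^-20 kg·m/s.
So p ≈ 2.61 × 10^-20 kg·m/s.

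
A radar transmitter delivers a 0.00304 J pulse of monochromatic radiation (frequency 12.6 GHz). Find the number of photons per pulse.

3.64 × 10^20 photons

Per-photon energy: E = 8.349 × 10^-24 J (from frequency = 12.6 GHz).
N = E_total / E_photon = 0.00304 J / 8.349 × 10^-24 J = 3.64 × 10^20.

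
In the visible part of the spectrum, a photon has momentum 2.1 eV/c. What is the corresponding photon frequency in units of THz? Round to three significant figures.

Take h = 6.62607015e-34 J·s, c = 2.99792458e8 m/s, 1 eV = 1.602176634e-19 J.
In SI units: p = 2.1 eV/c = 1.1223e-27 kg·m/s.
For a photon f = pc/h, so f = 5.078e14 Hz.
Converting to THz: f = 507.8 THz ≈ 508 THz.

508 THz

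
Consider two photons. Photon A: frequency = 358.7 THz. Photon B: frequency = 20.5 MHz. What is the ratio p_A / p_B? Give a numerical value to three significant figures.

1.75 × 10^7

p_A = 7.928 × 10^-28 kg·m/s (from frequency = 358.7 THz, via p = hf/c).
p_B = 4.531 × 10^-35 kg·m/s (from frequency = 20.5 MHz, via p = hf/c).
Ratio = 7.928 × 10^-28 / 4.531 × 10^-35 = 1.75 × 10^7.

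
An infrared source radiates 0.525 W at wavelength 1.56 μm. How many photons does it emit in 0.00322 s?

1.33 × 10^16 photons

Total energy: E_total = P·t = 0.525 × 0.00322 = 0.001691 J.
Per-photon energy: E = 1.273 × 10^-19 J.
N = E_total / E_photon = 1.33 × 10^16.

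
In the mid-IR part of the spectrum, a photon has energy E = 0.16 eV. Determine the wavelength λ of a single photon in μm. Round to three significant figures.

7.75 μm

Use h = 6.62607015·10^-34 J·s, c = 2.99792458·10^8 m/s, 1 eV = 1.602176634·10^-19 J.
First convert: E = 0.16 eV = 2.5635·10^-20 J.
Since λ = hc/E for a photon, λ = 7.749·10^-6 m.
Converting to μm: λ = 7.749 μm ≈ 7.75 μm.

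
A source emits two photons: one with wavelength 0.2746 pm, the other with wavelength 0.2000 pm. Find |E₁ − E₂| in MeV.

Using E = hc/λ: E₁ = 7.2340e-13 J, E₂ = 9.9322e-13 J.
|ΔE| = |7.2340e-13 − 9.9322e-13| = 2.70e-13 J = 1.68 MeV.

1.68 MeV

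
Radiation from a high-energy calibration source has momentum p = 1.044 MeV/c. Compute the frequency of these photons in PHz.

2.52e5 PHz

(h = 6.62607015e-34 J·s, c = 2.99792458e8 m/s, 1 eV = 1.602176634e-19 J.)
In SI units: p = 1.044 MeV/c = 5.5794e-22 kg·m/s.
Since f = pc/h for a photon, f = 2.524e20 Hz.
Converting to PHz: f = 252400 PHz ≈ 2.52e5 PHz.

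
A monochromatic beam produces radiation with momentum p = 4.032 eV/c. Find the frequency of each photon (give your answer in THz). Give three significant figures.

(h = 6.62607015 × 10^-34 J·s, c = 2.99792458 × 10^8 m/s, 1 eV = 1.602176634 × 10^-19 J.)
Convert to SI: p = 4.032 eV/c = 2.1548 × 10^-27 kg·m/s.
Since f = pc/h for a photon, f = 9.749 × 10^14 Hz.
Converting to THz: f = 974.9 THz ≈ 975 THz.

975 THz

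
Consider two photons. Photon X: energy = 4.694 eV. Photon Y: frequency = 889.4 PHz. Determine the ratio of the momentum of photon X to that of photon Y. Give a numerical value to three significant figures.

p_X = 2.509 × 10^-27 kg·m/s (from energy = 4.694 eV, via p = E/c).
p_Y = 1.966 × 10^-24 kg·m/s (from frequency = 889.4 PHz, via p = hf/c).
Ratio = 2.509 × 10^-27 / 1.966 × 10^-24 = 1.28 × 10^-3.

1.28 × 10^-3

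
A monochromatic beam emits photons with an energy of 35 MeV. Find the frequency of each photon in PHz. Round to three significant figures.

(h = 6.62607015e-34 J·s, 1 eV = 1.602176634e-19 J.)
First convert: E = 35 MeV = 5.6076e-12 J.
Since f = E/h for a photon, f = 8.463e21 Hz.
Converting to PHz: f = 8.463e6 PHz ≈ 8.46e6 PHz.

8.46e6 PHz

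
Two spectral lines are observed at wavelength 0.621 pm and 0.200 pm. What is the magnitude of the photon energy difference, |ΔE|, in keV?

Using E = hc/λ: E₁ = 3.199e-13 J, E₂ = 9.932e-13 J.
|ΔE| = |3.199e-13 − 9.932e-13| = 6.73e-13 J = 4200 keV.

4200 keV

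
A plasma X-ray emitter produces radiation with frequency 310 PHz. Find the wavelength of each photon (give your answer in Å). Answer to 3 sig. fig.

(c = 2.99792458 × 10^8 m/s.)
First convert: f = 310 PHz = 3.10 × 10^17 Hz.
The photon relation is λ = c/f, giving λ = 9.671 × 10^-10 m.
Converting to Å: λ = 9.671 Å ≈ 9.67 Å.

9.67 Å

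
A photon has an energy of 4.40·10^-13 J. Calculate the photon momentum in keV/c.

Take c = 2.99792458·10^8 m/s, 1 eV = 1.602176634·10^-19 J.
For a photon p = E/c, so p = 1.468·10^-21 kg·m/s.
Converting to keV/c: p = 2746 keV/c ≈ 2750 keV/c.

2750 keV/c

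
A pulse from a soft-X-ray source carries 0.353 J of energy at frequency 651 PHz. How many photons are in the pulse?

8.18·10^14 photons

Per-photon energy: E = 4.314·10^-16 J (from frequency = 651 PHz).
N = E_total / E_photon = 0.353 J / 4.314·10^-16 J = 8.18·10^14.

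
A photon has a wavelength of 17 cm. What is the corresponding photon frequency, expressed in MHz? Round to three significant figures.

Take c = 2.99792458 × 10^8 m/s.
Convert to SI: λ = 17 cm = 0.17 m.
Since f = c/λ for a photon, f = 1.763 × 10^9 Hz.
Converting to MHz: f = 1763 MHz ≈ 1760 MHz.

1760 MHz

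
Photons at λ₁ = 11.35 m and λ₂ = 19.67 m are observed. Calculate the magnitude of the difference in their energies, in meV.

4.62 × 10^-5 meV

Using E = hc/λ: E₁ = 1.7502 × 10^-26 J, E₂ = 1.0099 × 10^-26 J.
|ΔE| = |1.7502 × 10^-26 − 1.0099 × 10^-26| = 7.40 × 10^-27 J = 4.62 × 10^-5 meV.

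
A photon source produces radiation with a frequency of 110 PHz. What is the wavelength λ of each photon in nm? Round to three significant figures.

2.73 nm

In SI units: f = 110 PHz = 1.1 × 10^17 Hz.
Apply λ = c/f: λ = 2.725 × 10^-9 m.
Converting to nm: λ = 2.725 nm ≈ 2.73 nm.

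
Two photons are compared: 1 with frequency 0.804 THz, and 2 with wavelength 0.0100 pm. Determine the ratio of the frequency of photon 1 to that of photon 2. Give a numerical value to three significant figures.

2.68 × 10^-11

f_1 = 8.040 × 10^11 Hz (from frequency = 0.804 THz, via f given directly).
f_2 = 2.998 × 10^22 Hz (from wavelength = 0.0100 pm, via f = c/λ).
Ratio = 8.040 × 10^11 / 2.998 × 10^22 = 2.68 × 10^-11.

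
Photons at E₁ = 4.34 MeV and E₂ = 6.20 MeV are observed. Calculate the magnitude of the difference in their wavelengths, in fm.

Using λ = hc/E: λ₁ = 2.857·10^-13 m, λ₂ = 2.000·10^-13 m.
|Δλ| = |2.857·10^-13 − 2.000·10^-13| = 8.57·10^-14 m = 85.7 fm.

85.7 fm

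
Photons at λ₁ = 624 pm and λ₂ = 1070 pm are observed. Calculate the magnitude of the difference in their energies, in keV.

0.828 keV

Using E = hc/λ: E₁ = 3.183·10^-16 J, E₂ = 1.856·10^-16 J.
|ΔE| = |3.183·10^-16 − 1.856·10^-16| = 1.33·10^-16 J = 0.828 keV.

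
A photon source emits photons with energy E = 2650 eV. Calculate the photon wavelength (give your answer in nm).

0.468 nm

(h = 6.62607015e-34 J·s, c = 2.99792458e8 m/s, 1 eV = 1.602176634e-19 J.)
In SI units: E = 2650 eV = 4.2458e-16 J.
The photon relation is λ = hc/E, giving λ = 4.679e-10 m.
Converting to nm: λ = 0.4679 nm ≈ 0.468 nm.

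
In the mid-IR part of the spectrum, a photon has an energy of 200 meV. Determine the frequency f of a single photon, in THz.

48.4 THz

(h = 6.62607015e-34 J·s, 1 eV = 1.602176634e-19 J.)
First convert: E = 200 meV = 3.2044e-20 J.
Since f = E/h for a photon, f = 4.836e13 Hz.
Converting to THz: f = 48.36 THz ≈ 48.4 THz.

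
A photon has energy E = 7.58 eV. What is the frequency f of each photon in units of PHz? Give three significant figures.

1.83 PHz

First convert: E = 7.58 eV = 1.2144 × 10^-18 J.
Since f = E/h for a photon, f = 1.833 × 10^15 Hz.
Converting to PHz: f = 1.833 PHz ≈ 1.83 PHz.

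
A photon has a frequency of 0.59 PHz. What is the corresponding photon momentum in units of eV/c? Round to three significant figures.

Use h = 6.62607015e-34 J·s, c = 2.99792458e8 m/s, 1 eV = 1.602176634e-19 J.
Convert to SI: f = 0.59 PHz = 5.9e14 Hz.
Apply p = hf/c: p = 1.304e-27 kg·m/s.
Converting to eV/c: p = 2.440 eV/c ≈ 2.44 eV/c.

2.44 eV/c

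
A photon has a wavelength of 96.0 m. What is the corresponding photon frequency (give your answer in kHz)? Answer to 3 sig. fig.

Use c = 2.99792458 × 10^8 m/s.
Since f = c/λ for a photon, f = 3.123 × 10^6 Hz.
Converting to kHz: f = 3123 kHz ≈ 3120 kHz.

3120 kHz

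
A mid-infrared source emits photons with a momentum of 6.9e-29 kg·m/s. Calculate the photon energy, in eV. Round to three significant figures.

Take c = 2.99792458e8 m/s, 1 eV = 1.602176634e-19 J.
Since E = pc for a photon, E = 2.069e-20 J.
Converting to eV: E = 0.1291 eV ≈ 0.129 eV.

0.129 eV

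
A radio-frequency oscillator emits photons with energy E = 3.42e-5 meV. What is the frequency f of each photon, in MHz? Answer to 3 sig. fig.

Take h = 6.62607015e-34 J·s, 1 eV = 1.602176634e-19 J.
In SI units: E = 3.42e-5 meV = 5.4794e-27 J.
Since f = E/h for a photon, f = 8.270e6 Hz.
Converting to MHz: f = 8.270 MHz ≈ 8.27 MHz.

8.27 MHz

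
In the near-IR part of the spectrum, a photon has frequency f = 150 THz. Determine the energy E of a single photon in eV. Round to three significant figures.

0.620 eV

(h = 6.62607015e-34 J·s, 1 eV = 1.602176634e-19 J.)
Convert to SI: f = 150 THz = 1.5e14 Hz.
Since E = hf for a photon, E = 9.939e-20 J.
Converting to eV: E = 0.6204 eV ≈ 0.620 eV.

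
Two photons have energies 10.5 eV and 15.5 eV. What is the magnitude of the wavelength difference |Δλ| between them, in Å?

Using λ = hc/E: λ₁ = 1.181·10^-7 m, λ₂ = 7.999·10^-8 m.
|Δλ| = |1.181·10^-7 − 7.999·10^-8| = 3.81·10^-8 m = 381 Å.

381 Å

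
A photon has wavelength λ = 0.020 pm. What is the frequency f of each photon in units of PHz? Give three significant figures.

(c = 2.99792458e8 m/s.)
In SI units: λ = 0.020 pm = 2.0e-14 m.
The photon relation is f = c/λ, giving f = 1.499e22 Hz.
Converting to PHz: f = 1.499e7 PHz ≈ 1.50e7 PHz.

1.50e7 PHz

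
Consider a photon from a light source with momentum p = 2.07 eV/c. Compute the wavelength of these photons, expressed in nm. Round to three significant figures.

Take h = 6.62607015e-34 J·s, c = 2.99792458e8 m/s, 1 eV = 1.602176634e-19 J.
Convert to SI: p = 2.07 eV/c = 1.1063e-27 kg·m/s.
For a photon λ = h/p, so λ = 5.990e-7 m.
Converting to nm: λ = 599.0 nm ≈ 599 nm.

599 nm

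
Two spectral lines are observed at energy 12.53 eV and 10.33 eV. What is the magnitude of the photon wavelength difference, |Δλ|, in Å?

Using λ = hc/E: λ₁ = 9.8950·10^-8 m, λ₂ = 1.2002·10^-7 m.
|Δλ| = |9.8950·10^-8 − 1.2002·10^-7| = 2.11·10^-8 m = 211 Å.

211 Å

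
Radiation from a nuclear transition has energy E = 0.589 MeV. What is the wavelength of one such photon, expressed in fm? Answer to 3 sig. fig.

2100 fm

Convert to SI: E = 0.589 MeV = 9.4368e-14 J.
The photon relation is λ = hc/E, giving λ = 2.105e-12 m.
Converting to fm: λ = 2105 fm ≈ 2100 fm.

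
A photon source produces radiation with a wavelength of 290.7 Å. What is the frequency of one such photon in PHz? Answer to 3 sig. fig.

10.3 PHz

(c = 2.99792458e8 m/s.)
In SI units: λ = 290.7 Å = 2.907e-8 m.
The photon relation is f = c/λ, giving f = 1.031e16 Hz.
Converting to PHz: f = 10.31 PHz ≈ 10.3 PHz.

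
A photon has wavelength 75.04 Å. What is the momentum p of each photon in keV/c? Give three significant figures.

0.165 keV/c

Convert to SI: λ = 75.04 Å = 7.504·10^-9 m.
Apply p = h/λ: p = 8.830·10^-26 kg·m/s.
Converting to keV/c: p = 0.1652 keV/c ≈ 0.165 keV/c.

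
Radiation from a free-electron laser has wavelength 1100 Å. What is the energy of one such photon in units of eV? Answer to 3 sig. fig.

11.3 eV

In SI units: λ = 1100 Å = 1.10e-7 m.
For a photon E = hc/λ, so E = 1.806e-18 J.
Converting to eV: E = 11.27 eV ≈ 11.3 eV.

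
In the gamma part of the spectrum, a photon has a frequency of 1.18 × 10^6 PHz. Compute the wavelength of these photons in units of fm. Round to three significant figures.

254 fm

Take c = 2.99792458 × 10^8 m/s.
In SI units: f = 1.18 × 10^6 PHz = 1.18 × 10^21 Hz.
The photon relation is λ = c/f, giving λ = 2.541 × 10^-13 m.
Converting to fm: λ = 254.1 fm ≈ 254 fm.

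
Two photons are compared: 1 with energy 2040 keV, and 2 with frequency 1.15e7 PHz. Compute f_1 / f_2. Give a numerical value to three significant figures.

f_1 = 4.933e20 Hz (from energy = 2040 keV, via f = E/h).
f_2 = 1.150e22 Hz (from frequency = 1.15e7 PHz, via f given directly).
Ratio = 4.933e20 / 1.150e22 = 0.0429.

0.0429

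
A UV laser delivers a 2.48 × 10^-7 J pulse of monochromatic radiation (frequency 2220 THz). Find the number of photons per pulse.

1.69 × 10^11 photons

Per-photon energy: E = 1.471 × 10^-18 J (from frequency = 2220 THz).
N = E_total / E_photon = 2.48 × 10^-7 J / 1.471 × 10^-18 J = 1.69 × 10^11.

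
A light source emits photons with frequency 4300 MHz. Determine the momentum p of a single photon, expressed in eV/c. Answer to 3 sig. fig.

1.78e-5 eV/c

(h = 6.62607015e-34 J·s, c = 2.99792458e8 m/s, 1 eV = 1.602176634e-19 J.)
In SI units: f = 4300 MHz = 4.3e9 Hz.
Since p = hf/c for a photon, p = 9.504e-33 kg·m/s.
Converting to eV/c: p = 1.778e-5 eV/c ≈ 1.78e-5 eV/c.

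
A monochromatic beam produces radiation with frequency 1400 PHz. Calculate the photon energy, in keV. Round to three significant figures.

5.79 keV

In SI units: f = 1400 PHz = 1.4·10^18 Hz.
For a photon E = hf, so E = 9.276·10^-16 J.
Converting to keV: E = 5.790 keV ≈ 5.79 keV.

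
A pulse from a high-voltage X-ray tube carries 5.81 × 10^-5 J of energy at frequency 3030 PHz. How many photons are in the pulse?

Per-photon energy: E = 2.008 × 10^-15 J (from frequency = 3030 PHz).
N = E_total / E_photon = 5.81 × 10^-5 J / 2.008 × 10^-15 J = 2.89 × 10^10.

2.89 × 10^10 photons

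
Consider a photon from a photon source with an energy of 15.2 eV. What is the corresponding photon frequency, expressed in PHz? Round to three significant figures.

Take h = 6.62607015e-34 J·s, 1 eV = 1.602176634e-19 J.
Convert to SI: E = 15.2 eV = 2.4353e-18 J.
For a photon f = E/h, so f = 3.675e15 Hz.
Converting to PHz: f = 3.675 PHz ≈ 3.68 PHz.

3.68 PHz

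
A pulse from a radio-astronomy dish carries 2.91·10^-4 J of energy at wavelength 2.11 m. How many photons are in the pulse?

3.09·10^21 photons

Per-photon energy: E = 9.414·10^-26 J (from wavelength = 2.11 m).
N = E_total / E_photon = 2.91·10^-4 J / 9.414·10^-26 J = 3.09·10^21.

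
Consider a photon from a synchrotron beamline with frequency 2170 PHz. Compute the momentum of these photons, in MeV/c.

(h = 6.62607015 × 10^-34 J·s, c = 2.99792458 × 10^8 m/s, 1 eV = 1.602176634 × 10^-19 J.)
In SI units: f = 2170 PHz = 2.17 × 10^18 Hz.
For a photon p = hf/c, so p = 4.796 × 10^-24 kg·m/s.
Converting to MeV/c: p = 0.008974 MeV/c ≈ 8.97 × 10^-3 MeV/c.

8.97 × 10^-3 MeV/c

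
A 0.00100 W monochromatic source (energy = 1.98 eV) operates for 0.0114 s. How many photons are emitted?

3.59 × 10^13 photons

Total energy: E_total = P·t = 0.00100 × 0.0114 = 1.140 × 10^-5 J.
Per-photon energy: E = 3.172 × 10^-19 J.
N = E_total / E_photon = 3.59 × 10^13.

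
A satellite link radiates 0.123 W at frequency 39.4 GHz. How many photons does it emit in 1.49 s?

7.02 × 10^21 photons

Total energy: E_total = P·t = 0.123 × 1.49 = 0.1833 J.
Per-photon energy: E = 2.611 × 10^-23 J.
N = E_total / E_photon = 7.02 × 10^21.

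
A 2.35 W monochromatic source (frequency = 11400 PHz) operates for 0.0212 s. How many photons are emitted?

Total energy: E_total = P·t = 2.35 × 0.0212 = 0.04982 J.
Per-photon energy: E = 7.554e-15 J.
N = E_total / E_photon = 6.60e12.

6.60e12 photons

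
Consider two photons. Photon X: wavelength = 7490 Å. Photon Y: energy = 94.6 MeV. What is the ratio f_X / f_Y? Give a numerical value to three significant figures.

1.75e-8

f_X = 4.003e14 Hz (from wavelength = 7490 Å, via f = c/λ).
f_Y = 2.287e22 Hz (from energy = 94.6 MeV, via f = E/h).
Ratio = 4.003e14 / 2.287e22 = 1.75e-8.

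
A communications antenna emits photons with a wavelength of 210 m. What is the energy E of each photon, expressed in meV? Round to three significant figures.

For a photon E = hc/λ, so E = 9.459 × 10^-28 J.
Converting to meV: E = 5.904 × 10^-6 meV ≈ 5.90 × 10^-6 meV.

5.90 × 10^-6 meV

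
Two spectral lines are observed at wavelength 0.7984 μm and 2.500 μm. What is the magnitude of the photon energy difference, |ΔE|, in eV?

1.06 eV

Using E = hc/λ: E₁ = 2.4880 × 10^-19 J, E₂ = 7.9458 × 10^-20 J.
|ΔE| = |2.4880 × 10^-19 − 7.9458 × 10^-20| = 1.69 × 10^-19 J = 1.06 eV.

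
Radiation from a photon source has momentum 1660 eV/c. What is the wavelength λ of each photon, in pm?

First convert: p = 1660 eV/c = 8.8715 × 10^-25 kg·m/s.
The photon relation is λ = h/p, giving λ = 7.469 × 10^-10 m.
Converting to pm: λ = 746.9 pm ≈ 747 pm.

747 pm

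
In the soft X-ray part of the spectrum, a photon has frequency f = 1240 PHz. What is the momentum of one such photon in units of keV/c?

Take h = 6.62607015e-34 J·s, c = 2.99792458e8 m/s, 1 eV = 1.602176634e-19 J.
First convert: f = 1240 PHz = 1.24e18 Hz.
Since p = hf/c for a photon, p = 2.741e-24 kg·m/s.
Converting to keV/c: p = 5.128 keV/c ≈ 5.13 keV/c.

5.13 keV/c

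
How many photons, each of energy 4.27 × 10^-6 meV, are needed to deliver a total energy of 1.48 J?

Per-photon energy: E = 6.841 × 10^-28 J (from energy = 4.27 × 10^-6 meV).
N = E_total / E_photon = 1.48 J / 6.841 × 10^-28 J = 2.16 × 10^27.

2.16 × 10^27 photons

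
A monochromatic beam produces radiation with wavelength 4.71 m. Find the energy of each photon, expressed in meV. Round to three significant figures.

2.63 × 10^-4 meV

(h = 6.62607015 × 10^-34 J·s, c = 2.99792458 × 10^8 m/s, 1 eV = 1.602176634 × 10^-19 J.)
Apply E = hc/λ: E = 4.218 × 10^-26 J.
Converting to meV: E = 2.632 × 10^-4 meV ≈ 2.63 × 10^-4 meV.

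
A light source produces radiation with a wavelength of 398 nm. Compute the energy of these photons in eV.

3.12 eV

In SI units: λ = 398 nm = 3.98 × 10^-7 m.
For a photon E = hc/λ, so E = 4.991 × 10^-19 J.
Converting to eV: E = 3.115 eV ≈ 3.12 eV.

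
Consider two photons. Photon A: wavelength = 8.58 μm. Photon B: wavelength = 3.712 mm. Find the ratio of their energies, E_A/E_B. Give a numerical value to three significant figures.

E_A = 2.315·10^-20 J (from wavelength = 8.58 μm, via E = hc/λ).
E_B = 5.351·10^-23 J (from wavelength = 3.712 mm, via E = hc/λ).
Ratio = 2.315·10^-20 / 5.351·10^-23 = 433.

433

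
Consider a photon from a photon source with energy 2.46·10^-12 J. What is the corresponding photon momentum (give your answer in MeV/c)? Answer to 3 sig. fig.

Use c = 2.99792458·10^8 m/s, 1 eV = 1.602176634·10^-19 J.
Apply p = E/c: p = 8.206·10^-21 kg·m/s.
Converting to MeV/c: p = 15.35 MeV/c ≈ 15.4 MeV/c.

15.4 MeV/c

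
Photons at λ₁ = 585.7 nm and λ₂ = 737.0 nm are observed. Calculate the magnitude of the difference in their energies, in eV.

Using E = hc/λ: E₁ = 3.3916 × 10^-19 J, E₂ = 2.6953 × 10^-19 J.
|ΔE| = |3.3916 × 10^-19 − 2.6953 × 10^-19| = 6.96 × 10^-20 J = 0.435 eV.

0.435 eV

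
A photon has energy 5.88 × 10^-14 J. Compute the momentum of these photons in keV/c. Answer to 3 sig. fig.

367 keV/c

Take c = 2.99792458 × 10^8 m/s, 1 eV = 1.602176634 × 10^-19 J.
Since p = E/c for a photon, p = 1.961 × 10^-22 kg·m/s.
Converting to keV/c: p = 367.0 keV/c ≈ 367 keV/c.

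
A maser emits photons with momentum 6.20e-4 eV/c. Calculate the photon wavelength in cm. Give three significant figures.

0.200 cm

Take h = 6.62607015e-34 J·s, c = 2.99792458e8 m/s, 1 eV = 1.602176634e-19 J.
In SI units: p = 6.20e-4 eV/c = 3.3135e-31 kg·m/s.
For a photon λ = h/p, so λ = 0.002000 m.
Converting to cm: λ = 0.2000 cm ≈ 0.200 cm.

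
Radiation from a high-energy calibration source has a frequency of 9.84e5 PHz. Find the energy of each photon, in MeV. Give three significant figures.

First convert: f = 9.84e5 PHz = 9.84e20 Hz.
Since E = hf for a photon, E = 6.520e-13 J.
Converting to MeV: E = 4.069 MeV ≈ 4.07 MeV.

4.07 MeV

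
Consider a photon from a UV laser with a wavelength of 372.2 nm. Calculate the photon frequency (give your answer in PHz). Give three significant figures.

Take c = 2.99792458 × 10^8 m/s.
In SI units: λ = 372.2 nm = 3.722 × 10^-7 m.
Apply f = c/λ: f = 8.055 × 10^14 Hz.
Converting to PHz: f = 0.8055 PHz ≈ 0.805 PHz.

0.805 PHz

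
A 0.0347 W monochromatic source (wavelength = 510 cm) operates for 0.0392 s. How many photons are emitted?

Total energy: E_total = P·t = 0.0347 × 0.0392 = 0.001360 J.
Per-photon energy: E = 3.895 × 10^-26 J.
N = E_total / E_photon = 3.49 × 10^22.

3.49 × 10^22 photons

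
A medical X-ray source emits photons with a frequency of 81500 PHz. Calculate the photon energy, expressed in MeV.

0.337 MeV

In SI units: f = 81500 PHz = 8.15·10^19 Hz.
Since E = hf for a photon, E = 5.400·10^-14 J.
Converting to MeV: E = 0.3371 MeV ≈ 0.337 MeV.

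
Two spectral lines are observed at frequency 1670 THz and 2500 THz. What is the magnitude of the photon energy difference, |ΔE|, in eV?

Using E = hf: E₁ = 1.107 × 10^-18 J, E₂ = 1.657 × 10^-18 J.
|ΔE| = |1.107 × 10^-18 − 1.657 × 10^-18| = 5.50 × 10^-19 J = 3.43 eV.

3.43 eV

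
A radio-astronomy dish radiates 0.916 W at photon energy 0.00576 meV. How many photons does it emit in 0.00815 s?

8.09 × 10^21 photons

Total energy: E_total = P·t = 0.916 × 0.00815 = 0.007465 J.
Per-photon energy: E = 9.229 × 10^-25 J.
N = E_total / E_photon = 8.09 × 10^21.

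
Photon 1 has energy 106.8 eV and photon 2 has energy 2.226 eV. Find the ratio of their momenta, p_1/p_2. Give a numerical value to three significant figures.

p_1 = 5.708 × 10^-26 kg·m/s (from energy = 106.8 eV, via p = E/c).
p_2 = 1.190 × 10^-27 kg·m/s (from energy = 2.226 eV, via p = E/c).
Ratio = 5.708 × 10^-26 / 1.190 × 10^-27 = 48.0.

48.0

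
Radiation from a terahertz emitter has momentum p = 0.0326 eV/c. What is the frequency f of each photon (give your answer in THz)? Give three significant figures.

Take h = 6.62607015 × 10^-34 J·s, c = 2.99792458 × 10^8 m/s, 1 eV = 1.602176634 × 10^-19 J.
In SI units: p = 0.0326 eV/c = 1.7422 × 10^-29 kg·m/s.
The photon relation is f = pc/h, giving f = 7.883 × 10^12 Hz.
Converting to THz: f = 7.883 THz ≈ 7.88 THz.

7.88 THz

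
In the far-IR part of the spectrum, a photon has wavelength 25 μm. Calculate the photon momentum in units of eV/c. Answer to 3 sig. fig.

Take h = 6.62607015e-34 J·s, c = 2.99792458e8 m/s, 1 eV = 1.602176634e-19 J.
In SI units: λ = 25 μm = 2.5e-5 m.
Since p = h/λ for a photon, p = 2.650e-29 kg·m/s.
Converting to eV/c: p = 0.04959 eV/c ≈ 0.0496 eV/c.

0.0496 eV/c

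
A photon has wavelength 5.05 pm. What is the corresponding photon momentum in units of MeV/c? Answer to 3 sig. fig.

0.246 MeV/c

In SI units: λ = 5.05 pm = 5.05e-12 m.
Apply p = h/λ: p = 1.312e-22 kg·m/s.
Converting to MeV/c: p = 0.2455 MeV/c ≈ 0.246 MeV/c.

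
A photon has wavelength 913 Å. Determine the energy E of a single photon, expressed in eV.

13.6 eV

In SI units: λ = 913 Å = 9.13e-8 m.
For a photon E = hc/λ, so E = 2.176e-18 J.
Converting to eV: E = 13.58 eV ≈ 13.6 eV.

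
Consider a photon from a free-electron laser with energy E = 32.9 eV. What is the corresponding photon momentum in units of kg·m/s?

1.76 × 10^-26 kg·m/s

Convert to SI: E = 32.9 eV = 5.2712 × 10^-18 J.
Apply p = E/c: p = 1.758 × 10^-26 kg·m/s.
So p ≈ 1.76 × 10^-26 kg·m/s.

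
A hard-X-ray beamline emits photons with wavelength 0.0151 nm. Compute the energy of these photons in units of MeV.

0.0821 MeV

Convert to SI: λ = 0.0151 nm = 1.51 × 10^-11 m.
The photon relation is E = hc/λ, giving E = 1.316 × 10^-14 J.
Converting to MeV: E = 0.08211 MeV ≈ 0.0821 MeV.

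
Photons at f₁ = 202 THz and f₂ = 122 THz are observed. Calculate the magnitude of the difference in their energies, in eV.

0.331 eV

Using E = hf: E₁ = 1.338e-19 J, E₂ = 8.084e-20 J.
|ΔE| = |1.338e-19 − 8.084e-20| = 5.30e-20 J = 0.331 eV.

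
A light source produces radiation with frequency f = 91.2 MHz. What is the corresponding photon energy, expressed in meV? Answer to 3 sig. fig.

3.77 × 10^-4 meV

First convert: f = 91.2 MHz = 9.12 × 10^7 Hz.
Since E = hf for a photon, E = 6.043 × 10^-26 J.
Converting to meV: E = 3.772 × 10^-4 meV ≈ 3.77 × 10^-4 meV.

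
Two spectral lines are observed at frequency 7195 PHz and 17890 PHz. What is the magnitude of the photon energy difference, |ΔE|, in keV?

44.2 keV

Using E = hf: E₁ = 4.7675e-15 J, E₂ = 1.1854e-14 J.
|ΔE| = |4.7675e-15 − 1.1854e-14| = 7.09e-15 J = 44.2 keV.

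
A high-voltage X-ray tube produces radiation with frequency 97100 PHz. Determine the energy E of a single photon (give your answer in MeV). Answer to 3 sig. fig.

0.402 MeV

First convert: f = 97100 PHz = 9.71e19 Hz.
The photon relation is E = hf, giving E = 6.434e-14 J.
Converting to MeV: E = 0.4016 MeV ≈ 0.402 MeV.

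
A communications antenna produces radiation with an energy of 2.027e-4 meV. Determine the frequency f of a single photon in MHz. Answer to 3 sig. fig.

49.0 MHz

Use h = 6.62607015e-34 J·s, 1 eV = 1.602176634e-19 J.
Convert to SI: E = 2.027e-4 meV = 3.2476e-26 J.
The photon relation is f = E/h, giving f = 4.901e7 Hz.
Converting to MHz: f = 49.01 MHz ≈ 49.0 MHz.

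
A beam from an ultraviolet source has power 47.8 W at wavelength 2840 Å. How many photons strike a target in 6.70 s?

4.58e20 photons

Total energy: E_total = P·t = 47.8 × 6.70 = 320.3 J.
Per-photon energy: E = 6.995e-19 J.
N = E_total / E_photon = 4.58e20.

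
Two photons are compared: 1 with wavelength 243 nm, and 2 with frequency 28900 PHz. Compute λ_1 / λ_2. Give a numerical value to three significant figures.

2.34 × 10^4

λ_1 = 2.430 × 10^-7 m (from wavelength = 243 nm, via λ given directly).
λ_2 = 1.037 × 10^-11 m (from frequency = 28900 PHz, via λ = c/f).
Ratio = 2.430 × 10^-7 / 1.037 × 10^-11 = 2.34 × 10^4.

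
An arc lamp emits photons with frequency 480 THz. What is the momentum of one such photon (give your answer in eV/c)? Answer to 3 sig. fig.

Use h = 6.62607015 × 10^-34 J·s, c = 2.99792458 × 10^8 m/s, 1 eV = 1.602176634 × 10^-19 J.
First convert: f = 480 THz = 4.8 × 10^14 Hz.
Since p = hf/c for a photon, p = 1.061 × 10^-27 kg·m/s.
Converting to eV/c: p = 1.985 eV/c ≈ 1.99 eV/c.

1.99 eV/c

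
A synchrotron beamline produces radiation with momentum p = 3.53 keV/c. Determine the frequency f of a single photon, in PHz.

854 PHz

Take h = 6.62607015e-34 J·s, c = 2.99792458e8 m/s, 1 eV = 1.602176634e-19 J.
First convert: p = 3.53 keV/c = 1.8865e-24 kg·m/s.
Since f = pc/h for a photon, f = 8.536e17 Hz.
Converting to PHz: f = 853.6 PHz ≈ 854 PHz.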